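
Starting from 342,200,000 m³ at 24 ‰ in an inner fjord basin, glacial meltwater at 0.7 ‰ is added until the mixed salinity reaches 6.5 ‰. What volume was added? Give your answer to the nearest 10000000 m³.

Salt balance: 342,200,000×24 + V×0.7 = (342,200,000+V)×6.5
8,212,800,000 + 0.7V = 2,224,300,000 + 6.5V
5,988,500,000 = 5.8V
V = 1,032,500,000 m³

1030000000 m³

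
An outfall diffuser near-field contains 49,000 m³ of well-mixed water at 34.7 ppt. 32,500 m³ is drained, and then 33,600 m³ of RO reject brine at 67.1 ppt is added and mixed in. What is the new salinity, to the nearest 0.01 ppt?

56.43 ppt

Remaining after removal: 16,500 m³ at 34.7 ppt (salt = 572,550)
After addition: salt = 572,550 + 33,600×67.1 = 2,827,110; volume = 50,100 m³
S = 2,827,110 / 50,100 = 56.4293 ppt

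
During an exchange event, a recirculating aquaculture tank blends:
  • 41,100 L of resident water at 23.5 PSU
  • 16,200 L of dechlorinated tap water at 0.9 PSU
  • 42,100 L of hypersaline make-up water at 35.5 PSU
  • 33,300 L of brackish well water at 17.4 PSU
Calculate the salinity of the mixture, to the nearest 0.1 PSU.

Total salt / total volume:
salt = 41,100×23.5 + 16,200×0.9 + 42,100×35.5 + 33,300×17.4 = 965,850 + 14,580 + 1,494,550 + 579,420 = 3,054,400
volume = 41,100 + 16,200 + 42,100 + 33,300 = 132,700 L
S = 3,054,400 / 132,700 = 23.017 PSU

23.0 PSU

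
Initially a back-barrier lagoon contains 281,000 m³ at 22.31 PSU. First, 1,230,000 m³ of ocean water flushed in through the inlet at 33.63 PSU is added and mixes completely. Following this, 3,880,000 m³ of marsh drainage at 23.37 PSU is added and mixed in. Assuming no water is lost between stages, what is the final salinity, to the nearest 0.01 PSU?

25.66 PSU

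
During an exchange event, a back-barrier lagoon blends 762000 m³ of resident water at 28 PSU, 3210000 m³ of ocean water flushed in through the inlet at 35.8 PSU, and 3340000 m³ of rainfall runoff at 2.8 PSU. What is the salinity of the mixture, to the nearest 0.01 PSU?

19.91 PSU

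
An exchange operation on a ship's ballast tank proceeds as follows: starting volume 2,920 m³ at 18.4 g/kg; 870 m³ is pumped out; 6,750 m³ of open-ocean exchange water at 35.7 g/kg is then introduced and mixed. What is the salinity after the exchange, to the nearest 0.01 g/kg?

Remaining after removal: 2,050 m³ at 18.4 g/kg (salt = 37,720)
After addition: salt = 37,720 + 6,750×35.7 = 278,695; volume = 8,800 m³
S = 278,695 / 8,800 = 31.6699 g/kg

31.67 g/kg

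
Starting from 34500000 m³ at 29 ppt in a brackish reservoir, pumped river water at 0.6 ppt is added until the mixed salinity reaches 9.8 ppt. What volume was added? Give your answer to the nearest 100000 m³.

72000000 m³

Salt balance: 34,500,000×29 + V×0.6 = (34,500,000+V)×9.8
1,000,500,000 + 0.6V = 338,100,000 + 9.8V
662,400,000 = 9.2V
V = 72,000,000 m³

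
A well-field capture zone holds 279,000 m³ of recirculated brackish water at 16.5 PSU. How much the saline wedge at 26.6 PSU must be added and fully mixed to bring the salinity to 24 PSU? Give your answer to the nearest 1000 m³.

Salt balance: 279,000×16.5 + V×26.6 = (279,000+V)×24
4,603,500 + 26.6V = 6,696,000 + 24V
2,092,500 = 2.6V
V = 804,807.69 m³

805000 m³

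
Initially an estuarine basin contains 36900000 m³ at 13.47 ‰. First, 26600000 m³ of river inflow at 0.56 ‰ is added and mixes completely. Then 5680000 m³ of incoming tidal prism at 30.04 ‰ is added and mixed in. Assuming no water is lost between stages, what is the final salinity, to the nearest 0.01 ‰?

Weighted by volume,
Initial salt = 36,900,000×13.47 = 497,043,000
After stage 1: salt = 497,043,000 + 26,600,000×0.56 = 511,939,000; volume = 63,500,000 m³; S = 8.062 ‰
After stage 2: salt = 511,939,000 + 5,680,000×30.04 = 682,566,200; volume = 69,180,000 m³
S = 682,566,200 / 69,180,000 = 9.8665 ‰

9.87 ‰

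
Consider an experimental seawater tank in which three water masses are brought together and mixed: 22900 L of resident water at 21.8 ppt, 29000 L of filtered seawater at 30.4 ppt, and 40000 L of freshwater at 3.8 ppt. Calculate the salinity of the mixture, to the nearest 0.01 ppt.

16.68 ppt

Mass of salt is conserved:
salt = 22,900×21.8 + 29,000×30.4 + 40,000×3.8 = 499,220 + 881,600 + 152,000 = 1,532,820
volume = 22,900 + 29,000 + 40,000 = 91,900 L
S = 1,532,820 / 91,900 = 16.6792 ppt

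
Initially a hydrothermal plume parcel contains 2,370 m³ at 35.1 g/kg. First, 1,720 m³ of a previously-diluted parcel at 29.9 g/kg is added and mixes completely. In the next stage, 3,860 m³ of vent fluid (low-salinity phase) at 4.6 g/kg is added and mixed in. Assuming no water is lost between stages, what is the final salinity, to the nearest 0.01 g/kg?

19.17 g/kg

Mass of salt is conserved:
Initial salt = 2,370×35.1 = 83,187
After stage 1: salt = 83,187 + 1,720×29.9 = 134,615; volume = 4,090 m³; S = 32.913 g/kg
After stage 2: salt = 134,615 + 3,860×4.6 = 152,371; volume = 7,950 m³
S = 152,371 / 7,950 = 19.1662 g/kg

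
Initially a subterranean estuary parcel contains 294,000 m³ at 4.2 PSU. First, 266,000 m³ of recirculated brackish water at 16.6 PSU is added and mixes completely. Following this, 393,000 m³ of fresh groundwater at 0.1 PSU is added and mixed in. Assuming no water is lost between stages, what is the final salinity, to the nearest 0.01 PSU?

5.97 PSU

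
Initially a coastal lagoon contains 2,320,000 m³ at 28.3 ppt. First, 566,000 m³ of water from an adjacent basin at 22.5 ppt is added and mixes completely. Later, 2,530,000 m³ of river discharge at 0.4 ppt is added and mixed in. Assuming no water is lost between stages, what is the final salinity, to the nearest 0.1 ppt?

Weighted by volume,
Initial salt = 2,320,000×28.3 = 65,656,000
After stage 1: salt = 65,656,000 + 566,000×22.5 = 78,391,000; volume = 2,886,000 m³; S = 27.163 ppt
After stage 2: salt = 78,391,000 + 2,530,000×0.4 = 79,403,000; volume = 5,416,000 m³
S = 79,403,000 / 5,416,000 = 14.6608 ppt

14.7 ppt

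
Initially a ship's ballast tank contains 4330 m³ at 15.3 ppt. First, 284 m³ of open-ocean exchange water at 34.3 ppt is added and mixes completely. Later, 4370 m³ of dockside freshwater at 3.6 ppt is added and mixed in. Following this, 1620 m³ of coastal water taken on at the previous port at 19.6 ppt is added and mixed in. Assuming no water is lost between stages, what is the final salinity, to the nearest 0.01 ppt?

11.64 ppt

Weighted by volume,
Initial salt = 4,330×15.3 = 66,249
After stage 1: salt = 66,249 + 284×34.3 = 75,990.2; volume = 4,614 m³; S = 16.469 ppt
After stage 2: salt = 75,990.2 + 4,370×3.6 = 91,722.2; volume = 8,984 m³; S = 10.21 ppt
After stage 3: salt = 91,722.2 + 1,620×19.6 = 123,474.2; volume = 10,604 m³
S = 123,474.2 / 10,604 = 11.6441 ppt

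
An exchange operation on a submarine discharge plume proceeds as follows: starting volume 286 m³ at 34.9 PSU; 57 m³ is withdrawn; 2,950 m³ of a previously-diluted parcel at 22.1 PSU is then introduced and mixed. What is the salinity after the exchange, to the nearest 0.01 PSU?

Remaining after removal: 229 m³ at 34.9 PSU (salt = 7,992.1)
After addition: salt = 7,992.1 + 2,950×22.1 = 73,187.1; volume = 3,179 m³
S = 73,187.1 / 3,179 = 23.0221 PSU

23.02 PSU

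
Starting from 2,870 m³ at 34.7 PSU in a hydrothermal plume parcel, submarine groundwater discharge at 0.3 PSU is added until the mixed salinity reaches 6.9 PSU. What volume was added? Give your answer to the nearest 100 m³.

Salt balance: 2,870×34.7 + V×0.3 = (2,870+V)×6.9
99,589 + 0.3V = 19,803 + 6.9V
79,786 = 6.6V
V = 12,088.79 m³

12100 m³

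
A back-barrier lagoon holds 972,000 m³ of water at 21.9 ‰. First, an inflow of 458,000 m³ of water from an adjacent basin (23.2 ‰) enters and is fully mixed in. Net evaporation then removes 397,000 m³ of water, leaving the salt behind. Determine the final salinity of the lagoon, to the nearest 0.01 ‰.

After mixing: salt = 972,000×21.9 + 458,000×23.2 = 31,912,400; volume = 1,430,000 m³
After evaporation: salt unchanged = 31,912,400; volume = 1,430,000 − 397,000 = 1,033,000 m³
S = 31,912,400 / 1,033,000 = 30.8929 ‰

30.89 ‰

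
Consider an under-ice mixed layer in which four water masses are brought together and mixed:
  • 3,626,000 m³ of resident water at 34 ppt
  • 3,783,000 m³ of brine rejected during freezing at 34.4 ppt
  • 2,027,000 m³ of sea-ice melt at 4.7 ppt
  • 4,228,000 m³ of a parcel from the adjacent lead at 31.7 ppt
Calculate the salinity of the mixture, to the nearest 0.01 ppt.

29.05 ppt

Mass of salt is conserved:
salt = 3,626,000×34 + 3,783,000×34.4 + 2,027,000×4.7 + 4,228,000×31.7 = 123,284,000 + 130,135,200 + 9,526,900 + 134,027,600 = 396,973,700
volume = 3,626,000 + 3,783,000 + 2,027,000 + 4,228,000 = 13,664,000 m³
S = 396,973,700 / 13,664,000 = 29.0525 ppt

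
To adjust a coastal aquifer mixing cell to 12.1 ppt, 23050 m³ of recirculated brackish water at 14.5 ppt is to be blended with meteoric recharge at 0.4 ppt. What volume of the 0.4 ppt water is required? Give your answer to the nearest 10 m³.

4730 m³

Salt balance: 23,050×14.5 + V×0.4 = (23,050+V)×12.1
334,225 + 0.4V = 278,905 + 12.1V
55,320 = 11.7V
V = 4,728.21 m³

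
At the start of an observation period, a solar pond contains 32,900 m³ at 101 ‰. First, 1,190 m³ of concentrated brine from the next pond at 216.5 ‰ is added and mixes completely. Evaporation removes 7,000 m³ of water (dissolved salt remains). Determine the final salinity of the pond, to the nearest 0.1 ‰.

132.2 ‰

After mixing: salt = 32,900×101 + 1,190×216.5 = 3,580,535; volume = 34,090 m³
After evaporation: salt unchanged = 3,580,535; volume = 34,090 − 7,000 = 27,090 m³
S = 3,580,535 / 27,090 = 132.1718 ‰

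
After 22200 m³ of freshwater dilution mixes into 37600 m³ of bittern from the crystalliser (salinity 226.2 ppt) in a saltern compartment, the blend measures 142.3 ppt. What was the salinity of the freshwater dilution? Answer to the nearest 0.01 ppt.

Salt balance: 37,600×226.2 + 22,200×S = 59,800×142.3
8,505,120 + 22,200·S = 8,509,540
S = (8,509,540 − 8,505,120) / 22,200 = 0.1991 ppt

0.20 ppt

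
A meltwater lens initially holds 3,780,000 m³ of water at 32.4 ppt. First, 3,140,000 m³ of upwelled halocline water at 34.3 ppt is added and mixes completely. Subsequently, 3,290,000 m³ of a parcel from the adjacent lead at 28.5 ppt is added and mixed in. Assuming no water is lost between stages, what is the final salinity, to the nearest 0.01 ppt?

Conserving salt mass:
Initial salt = 3,780,000×32.4 = 122,472,000
After stage 1: salt = 122,472,000 + 3,140,000×34.3 = 230,174,000; volume = 6,920,000 m³; S = 33.262 ppt
After stage 2: salt = 230,174,000 + 3,290,000×28.5 = 323,939,000; volume = 10,210,000 m³
S = 323,939,000 / 10,210,000 = 31.7276 ppt

31.73 ppt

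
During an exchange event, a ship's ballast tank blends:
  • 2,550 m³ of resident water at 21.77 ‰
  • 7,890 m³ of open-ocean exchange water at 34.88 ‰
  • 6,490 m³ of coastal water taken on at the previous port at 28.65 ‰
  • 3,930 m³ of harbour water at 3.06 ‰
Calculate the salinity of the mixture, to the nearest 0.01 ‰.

Conserving salt mass:
salt = 2,550×21.77 + 7,890×34.88 + 6,490×28.65 + 3,930×3.06 = 55,513.5 + 275,203.2 + 185,938.5 + 12,025.8 = 528,681
volume = 2,550 + 7,890 + 6,490 + 3,930 = 20,860 m³
S = 528,681 / 20,860 = 25.3442 ‰

25.34 ‰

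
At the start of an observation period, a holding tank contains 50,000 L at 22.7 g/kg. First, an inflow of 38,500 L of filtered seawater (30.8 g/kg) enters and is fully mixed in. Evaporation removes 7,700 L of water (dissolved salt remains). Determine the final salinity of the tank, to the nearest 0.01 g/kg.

28.72 g/kg

After mixing: salt = 50,000×22.7 + 38,500×30.8 = 2,320,800; volume = 88,500 L
After evaporation: salt unchanged = 2,320,800; volume = 88,500 − 7,700 = 80,800 L
S = 2,320,800 / 80,800 = 28.7228 g/kg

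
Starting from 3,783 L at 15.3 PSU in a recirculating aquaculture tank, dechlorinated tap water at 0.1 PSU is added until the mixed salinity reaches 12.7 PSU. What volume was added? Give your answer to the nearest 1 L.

Salt balance: 3,783×15.3 + V×0.1 = (3,783+V)×12.7
57,879.9 + 0.1V = 48,044.1 + 12.7V
9,835.8 = 12.6V
V = 780.62 L

781 L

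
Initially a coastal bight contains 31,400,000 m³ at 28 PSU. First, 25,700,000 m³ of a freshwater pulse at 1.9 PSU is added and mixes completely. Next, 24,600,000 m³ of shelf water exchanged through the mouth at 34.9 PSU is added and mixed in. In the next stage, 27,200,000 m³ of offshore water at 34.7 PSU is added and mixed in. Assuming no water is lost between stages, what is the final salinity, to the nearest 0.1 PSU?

Conserving salt mass:
Initial salt = 31,400,000×28 = 879,200,000
After stage 1: salt = 879,200,000 + 25,700,000×1.9 = 928,030,000; volume = 57,100,000 m³; S = 16.253 PSU
After stage 2: salt = 928,030,000 + 24,600,000×34.9 = 1,786,570,000; volume = 81,700,000 m³; S = 21.867 PSU
After stage 3: salt = 1,786,570,000 + 27,200,000×34.7 = 2,730,410,000; volume = 108,900,000 m³
S = 2,730,410,000 / 108,900,000 = 25.0726 PSU

25.1 PSU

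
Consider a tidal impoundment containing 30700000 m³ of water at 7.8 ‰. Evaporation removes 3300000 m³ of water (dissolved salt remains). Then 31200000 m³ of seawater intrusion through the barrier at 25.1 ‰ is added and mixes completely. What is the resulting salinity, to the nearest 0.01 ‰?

17.45 ‰

After evaporation: salt = 30,700,000×7.8 = 239,460,000; volume = 30,700,000 − 3,300,000 = 27,400,000 m³
After mixing: salt = 239,460,000 + 31,200,000×25.1 = 1,022,580,000; volume = 27,400,000 + 31,200,000 = 58,600,000 m³
S = 1,022,580,000 / 58,600,000 = 17.4502 ‰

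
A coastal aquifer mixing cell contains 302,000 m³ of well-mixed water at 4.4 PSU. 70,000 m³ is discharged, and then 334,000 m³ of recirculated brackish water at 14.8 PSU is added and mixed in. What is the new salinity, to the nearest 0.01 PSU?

10.54 PSU

Remaining after removal: 232,000 m³ at 4.4 PSU (salt = 1,020,800)
After addition: salt = 1,020,800 + 334,000×14.8 = 5,964,000; volume = 566,000 m³
S = 5,964,000 / 566,000 = 10.5371 PSU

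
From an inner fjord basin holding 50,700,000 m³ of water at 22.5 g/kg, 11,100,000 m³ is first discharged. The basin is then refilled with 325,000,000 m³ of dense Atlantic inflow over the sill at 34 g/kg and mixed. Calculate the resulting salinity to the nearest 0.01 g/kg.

32.75 g/kg

Remaining after removal: 39,600,000 m³ at 22.5 g/kg (salt = 891,000,000)
After addition: salt = 891,000,000 + 325,000,000×34 = 11,941,000,000; volume = 364,600,000 m³
S = 11,941,000,000 / 364,600,000 = 32.751 g/kg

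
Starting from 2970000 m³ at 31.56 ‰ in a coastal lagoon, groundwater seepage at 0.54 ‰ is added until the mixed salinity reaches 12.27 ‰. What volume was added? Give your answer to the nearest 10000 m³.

4880000 m³

Salt balance: 2,970,000×31.56 + V×0.54 = (2,970,000+V)×12.27
93,733,200 + 0.54V = 36,441,900 + 12.27V
57,291,300 = 11.73V
V = 4,884,168.8 m³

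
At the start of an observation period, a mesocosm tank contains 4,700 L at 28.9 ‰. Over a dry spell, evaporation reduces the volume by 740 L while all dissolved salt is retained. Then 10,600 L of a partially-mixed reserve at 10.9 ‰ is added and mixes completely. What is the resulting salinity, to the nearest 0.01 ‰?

After evaporation: salt = 4,700×28.9 = 135,830; volume = 4,700 − 740 = 3,960 L
After mixing: salt = 135,830 + 10,600×10.9 = 251,370; volume = 3,960 + 10,600 = 14,560 L
S = 251,370 / 14,560 = 17.2644 ‰

17.26 ‰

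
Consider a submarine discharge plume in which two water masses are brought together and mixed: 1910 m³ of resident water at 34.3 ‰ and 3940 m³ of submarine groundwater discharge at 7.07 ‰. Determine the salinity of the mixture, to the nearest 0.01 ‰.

15.96 ‰

Salt balance:
salt = 1,910×34.3 + 3,940×7.07 = 65,513 + 27,855.8 = 93,368.8
volume = 1,910 + 3,940 = 5,850 m³
S = 93,368.8 / 5,850 = 15.9605 ‰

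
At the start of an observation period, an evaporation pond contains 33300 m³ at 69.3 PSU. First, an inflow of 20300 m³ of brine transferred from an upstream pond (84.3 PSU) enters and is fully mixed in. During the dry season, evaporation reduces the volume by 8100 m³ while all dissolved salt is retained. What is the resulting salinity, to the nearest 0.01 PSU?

After mixing: salt = 33,300×69.3 + 20,300×84.3 = 4,018,980; volume = 53,600 m³
After evaporation: salt unchanged = 4,018,980; volume = 53,600 − 8,100 = 45,500 m³
S = 4,018,980 / 45,500 = 88.3292 PSU

88.33 PSU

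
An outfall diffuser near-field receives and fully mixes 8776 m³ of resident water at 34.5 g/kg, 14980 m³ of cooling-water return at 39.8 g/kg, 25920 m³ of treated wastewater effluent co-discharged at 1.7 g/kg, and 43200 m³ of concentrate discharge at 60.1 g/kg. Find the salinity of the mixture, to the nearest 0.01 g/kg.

38.11 g/kg

Total salt / total volume:
salt = 8,776×34.5 + 14,980×39.8 + 25,920×1.7 + 43,200×60.1 = 302,772 + 596,204 + 44,064 + 2,596,320 = 3,539,360
volume = 8,776 + 14,980 + 25,920 + 43,200 = 92,876 m³
S = 3,539,360 / 92,876 = 38.1084 g/kg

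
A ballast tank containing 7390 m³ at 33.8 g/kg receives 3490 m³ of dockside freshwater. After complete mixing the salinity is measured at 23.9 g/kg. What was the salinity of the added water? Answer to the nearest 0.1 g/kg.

2.9 g/kg

Salt balance: 7,390×33.8 + 3,490×S = 10,880×23.9
249,782 + 3,490·S = 260,032
S = (260,032 − 249,782) / 3,490 = 2.937 g/kg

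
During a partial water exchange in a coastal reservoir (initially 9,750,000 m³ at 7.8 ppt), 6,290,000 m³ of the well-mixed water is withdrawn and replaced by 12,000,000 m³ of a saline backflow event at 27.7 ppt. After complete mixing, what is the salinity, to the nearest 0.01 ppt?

23.25 ppt

Remaining after removal: 3,460,000 m³ at 7.8 ppt (salt = 26,988,000)
After addition: salt = 26,988,000 + 12,000,000×27.7 = 359,388,000; volume = 15,460,000 m³
S = 359,388,000 / 15,460,000 = 23.2463 ppt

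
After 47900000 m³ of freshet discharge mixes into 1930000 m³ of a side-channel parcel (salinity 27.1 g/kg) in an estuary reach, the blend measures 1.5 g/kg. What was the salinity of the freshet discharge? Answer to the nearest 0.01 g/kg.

Salt balance: 1,930,000×27.1 + 47,900,000×S = 49,830,000×1.5
52,303,000 + 47,900,000·S = 74,745,000
S = (74,745,000 − 52,303,000) / 47,900,000 = 0.4685 g/kg

0.47 g/kg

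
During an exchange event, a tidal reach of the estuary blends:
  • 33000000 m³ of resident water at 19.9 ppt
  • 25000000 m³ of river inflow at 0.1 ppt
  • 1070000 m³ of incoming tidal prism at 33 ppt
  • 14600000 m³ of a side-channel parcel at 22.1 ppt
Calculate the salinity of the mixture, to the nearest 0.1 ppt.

Conserving salt mass:
salt = 33,000,000×19.9 + 25,000,000×0.1 + 1,070,000×33 + 14,600,000×22.1 = 656,700,000 + 2,500,000 + 35,310,000 + 322,660,000 = 1,017,170,000
volume = 33,000,000 + 25,000,000 + 1,070,000 + 14,600,000 = 73,670,000 m³
S = 1,017,170,000 / 73,670,000 = 13.807 ppt

13.8 ppt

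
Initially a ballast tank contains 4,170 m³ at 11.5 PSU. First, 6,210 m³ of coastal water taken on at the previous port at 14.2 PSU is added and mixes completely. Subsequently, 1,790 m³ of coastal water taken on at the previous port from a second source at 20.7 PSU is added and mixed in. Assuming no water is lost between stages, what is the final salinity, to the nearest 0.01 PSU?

14.23 PSU

Weighted by volume,
Initial salt = 4,170×11.5 = 47,955
After stage 1: salt = 47,955 + 6,210×14.2 = 136,137; volume = 10,380 m³; S = 13.115 PSU
After stage 2: salt = 136,137 + 1,790×20.7 = 173,190; volume = 12,170 m³
S = 173,190 / 12,170 = 14.2309 PSU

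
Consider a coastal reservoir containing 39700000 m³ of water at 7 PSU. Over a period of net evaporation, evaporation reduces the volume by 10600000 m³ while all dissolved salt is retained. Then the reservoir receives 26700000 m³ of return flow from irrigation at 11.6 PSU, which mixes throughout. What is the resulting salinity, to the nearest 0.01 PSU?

After evaporation: salt = 39,700,000×7 = 277,900,000; volume = 39,700,000 − 10,600,000 = 29,100,000 m³
After mixing: salt = 277,900,000 + 26,700,000×11.6 = 587,620,000; volume = 29,100,000 + 26,700,000 = 55,800,000 m³
S = 587,620,000 / 55,800,000 = 10.5308 PSU

10.53 PSU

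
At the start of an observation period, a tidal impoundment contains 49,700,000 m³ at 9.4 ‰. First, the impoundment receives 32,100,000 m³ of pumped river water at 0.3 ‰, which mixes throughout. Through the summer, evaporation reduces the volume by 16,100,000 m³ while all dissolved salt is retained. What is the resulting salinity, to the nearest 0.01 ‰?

7.26 ‰

After mixing: salt = 49,700,000×9.4 + 32,100,000×0.3 = 476,810,000; volume = 81,800,000 m³
After evaporation: salt unchanged = 476,810,000; volume = 81,800,000 − 16,100,000 = 65,700,000 m³
S = 476,810,000 / 65,700,000 = 7.2574 ‰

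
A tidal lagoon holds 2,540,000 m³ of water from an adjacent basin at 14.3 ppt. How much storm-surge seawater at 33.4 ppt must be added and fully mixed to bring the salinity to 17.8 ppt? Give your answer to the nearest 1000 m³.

Salt balance: 2,540,000×14.3 + V×33.4 = (2,540,000+V)×17.8
36,322,000 + 33.4V = 45,212,000 + 17.8V
8,890,000 = 15.6V
V = 569,871.79 m³

570000 m³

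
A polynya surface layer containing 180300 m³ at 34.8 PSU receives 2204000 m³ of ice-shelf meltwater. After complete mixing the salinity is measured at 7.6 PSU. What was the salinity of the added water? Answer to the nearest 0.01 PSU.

Salt balance: 180,300×34.8 + 2,204,000×S = 2,384,300×7.6
6,274,440 + 2,204,000·S = 18,120,680
S = (18,120,680 − 6,274,440) / 2,204,000 = 5.3749 PSU

5.37 PSU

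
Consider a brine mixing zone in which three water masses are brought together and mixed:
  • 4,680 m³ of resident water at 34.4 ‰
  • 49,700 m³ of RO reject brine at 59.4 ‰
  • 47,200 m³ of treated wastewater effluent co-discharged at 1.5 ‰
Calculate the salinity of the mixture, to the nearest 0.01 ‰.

Mass of salt is conserved:
salt = 4,680×34.4 + 49,700×59.4 + 47,200×1.5 = 160,992 + 2,952,180 + 70,800 = 3,183,972
volume = 4,680 + 49,700 + 47,200 = 101,580 m³
S = 3,183,972 / 101,580 = 31.3445 ‰

31.34 ‰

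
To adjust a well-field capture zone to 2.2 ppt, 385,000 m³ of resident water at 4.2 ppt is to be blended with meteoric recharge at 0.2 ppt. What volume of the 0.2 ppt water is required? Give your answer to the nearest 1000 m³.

385000 m³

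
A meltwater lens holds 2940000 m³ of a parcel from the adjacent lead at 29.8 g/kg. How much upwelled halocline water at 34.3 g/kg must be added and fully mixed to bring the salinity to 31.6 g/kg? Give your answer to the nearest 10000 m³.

1960000 m³

Salt balance: 2,940,000×29.8 + V×34.3 = (2,940,000+V)×31.6
87,612,000 + 34.3V = 92,904,000 + 31.6V
5,292,000 = 2.7V
V = 1,960,000 m³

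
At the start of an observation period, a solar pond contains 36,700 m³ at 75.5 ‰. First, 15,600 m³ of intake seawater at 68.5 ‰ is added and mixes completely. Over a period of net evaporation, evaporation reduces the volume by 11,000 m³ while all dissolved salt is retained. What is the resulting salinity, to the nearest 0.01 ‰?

After mixing: salt = 36,700×75.5 + 15,600×68.5 = 3,839,450; volume = 52,300 m³
After evaporation: salt unchanged = 3,839,450; volume = 52,300 − 11,000 = 41,300 m³
S = 3,839,450 / 41,300 = 92.9649 ‰

92.96 ‰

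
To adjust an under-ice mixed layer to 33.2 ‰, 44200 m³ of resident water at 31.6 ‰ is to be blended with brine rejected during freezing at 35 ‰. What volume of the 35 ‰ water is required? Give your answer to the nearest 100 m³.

Salt balance: 44,200×31.6 + V×35 = (44,200+V)×33.2
1,396,720 + 35V = 1,467,440 + 33.2V
70,720 = 1.8V
V = 39,288.89 m³

39300 m³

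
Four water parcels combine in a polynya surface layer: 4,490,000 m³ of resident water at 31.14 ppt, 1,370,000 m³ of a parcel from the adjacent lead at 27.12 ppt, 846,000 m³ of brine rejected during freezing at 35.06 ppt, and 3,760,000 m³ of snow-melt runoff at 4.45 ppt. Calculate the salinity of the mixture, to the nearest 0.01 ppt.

21.34 ppt

Mass of salt is conserved:
salt = 4,490,000×31.14 + 1,370,000×27.12 + 846,000×35.06 + 3,760,000×4.45 = 139,818,600 + 37,154,400 + 29,660,760 + 16,732,000 = 223,365,760
volume = 4,490,000 + 1,370,000 + 846,000 + 3,760,000 = 10,466,000 m³
S = 223,365,760 / 10,466,000 = 21.342 ppt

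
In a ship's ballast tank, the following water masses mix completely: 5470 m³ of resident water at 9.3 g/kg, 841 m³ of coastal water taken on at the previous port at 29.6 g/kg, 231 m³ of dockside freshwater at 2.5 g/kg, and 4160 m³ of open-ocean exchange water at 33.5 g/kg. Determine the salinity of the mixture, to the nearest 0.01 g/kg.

20.16 g/kg

Mass of salt is conserved:
salt = 5,470×9.3 + 841×29.6 + 231×2.5 + 4,160×33.5 = 50,871 + 24,893.6 + 577.5 + 139,360 = 215,702.1
volume = 5,470 + 841 + 231 + 4,160 = 10,702 m³
S = 215,702.1 / 10,702 = 20.1553 g/kg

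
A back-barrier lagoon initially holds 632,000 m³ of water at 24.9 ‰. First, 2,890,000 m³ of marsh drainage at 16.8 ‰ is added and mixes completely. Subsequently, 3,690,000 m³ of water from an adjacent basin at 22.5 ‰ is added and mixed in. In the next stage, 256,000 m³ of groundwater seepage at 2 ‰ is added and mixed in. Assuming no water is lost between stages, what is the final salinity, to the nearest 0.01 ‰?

Total salt / total volume:
Initial salt = 632,000×24.9 = 15,736,800
After stage 1: salt = 15,736,800 + 2,890,000×16.8 = 64,288,800; volume = 3,522,000 m³; S = 18.253 ‰
After stage 2: salt = 64,288,800 + 3,690,000×22.5 = 147,313,800; volume = 7,212,000 m³; S = 20.426 ‰
After stage 3: salt = 147,313,800 + 256,000×2 = 147,825,800; volume = 7,468,000 m³
S = 147,825,800 / 7,468,000 = 19.7946 ‰

19.79 ‰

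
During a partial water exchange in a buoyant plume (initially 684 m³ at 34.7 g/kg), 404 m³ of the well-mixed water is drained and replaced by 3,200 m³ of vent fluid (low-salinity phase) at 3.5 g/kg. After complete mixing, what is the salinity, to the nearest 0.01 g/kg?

Remaining after removal: 280 m³ at 34.7 g/kg (salt = 9,716)
After addition: salt = 9,716 + 3,200×3.5 = 20,916; volume = 3,480 m³
S = 20,916 / 3,480 = 6.0103 g/kg

6.01 g/kg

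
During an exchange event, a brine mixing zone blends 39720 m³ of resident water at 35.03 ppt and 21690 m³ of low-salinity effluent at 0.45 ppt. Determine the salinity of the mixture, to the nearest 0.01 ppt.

22.82 ppt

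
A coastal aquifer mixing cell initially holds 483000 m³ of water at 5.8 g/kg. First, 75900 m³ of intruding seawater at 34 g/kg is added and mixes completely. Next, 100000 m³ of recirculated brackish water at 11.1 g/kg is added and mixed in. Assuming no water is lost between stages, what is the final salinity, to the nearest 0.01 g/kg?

Mass of salt is conserved:
Initial salt = 483,000×5.8 = 2,801,400
After stage 1: salt = 2,801,400 + 75,900×34 = 5,382,000; volume = 558,900 m³; S = 9.63 g/kg
After stage 2: salt = 5,382,000 + 100,000×11.1 = 6,492,000; volume = 658,900 m³
S = 6,492,000 / 658,900 = 9.8528 g/kg

9.85 g/kg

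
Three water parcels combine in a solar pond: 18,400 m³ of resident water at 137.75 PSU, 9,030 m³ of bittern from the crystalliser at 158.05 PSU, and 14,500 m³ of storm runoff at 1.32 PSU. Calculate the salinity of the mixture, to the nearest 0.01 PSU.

94.94 PSU

Mass of salt is conserved:
salt = 18,400×137.75 + 9,030×158.05 + 14,500×1.32 = 2,534,600 + 1,427,191.5 + 19,140 = 3,980,931.5
volume = 18,400 + 9,030 + 14,500 = 41,930 m³
S = 3,980,931.5 / 41,930 = 94.9423 PSU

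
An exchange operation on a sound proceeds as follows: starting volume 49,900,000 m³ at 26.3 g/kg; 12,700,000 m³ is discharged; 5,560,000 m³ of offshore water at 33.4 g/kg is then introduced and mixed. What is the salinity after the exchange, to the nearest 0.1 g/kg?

27.2 g/kg

Remaining after removal: 37,200,000 m³ at 26.3 g/kg (salt = 978,360,000)
After addition: salt = 978,360,000 + 5,560,000×33.4 = 1,164,064,000; volume = 42,760,000 m³
S = 1,164,064,000 / 42,760,000 = 27.2232 g/kg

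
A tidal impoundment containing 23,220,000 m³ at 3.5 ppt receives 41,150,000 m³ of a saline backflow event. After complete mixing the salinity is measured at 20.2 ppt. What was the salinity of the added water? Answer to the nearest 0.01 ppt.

Salt balance: 23,220,000×3.5 + 41,150,000×S = 64,370,000×20.2
81,270,000 + 41,150,000·S = 1,300,274,000
S = (1,300,274,000 − 81,270,000) / 41,150,000 = 29.6234 ppt

29.62 ppt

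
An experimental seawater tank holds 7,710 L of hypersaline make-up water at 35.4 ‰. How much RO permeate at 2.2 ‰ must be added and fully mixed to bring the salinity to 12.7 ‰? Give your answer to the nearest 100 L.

Salt balance: 7,710×35.4 + V×2.2 = (7,710+V)×12.7
272,934 + 2.2V = 97,917 + 12.7V
175,017 = 10.5V
V = 16,668.29 L

16700 L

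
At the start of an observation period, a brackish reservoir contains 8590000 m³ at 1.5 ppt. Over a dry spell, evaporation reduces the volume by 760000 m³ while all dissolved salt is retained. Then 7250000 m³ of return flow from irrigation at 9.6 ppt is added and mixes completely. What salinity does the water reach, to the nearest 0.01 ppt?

5.47 ppt

After evaporation: salt = 8,590,000×1.5 = 12,885,000; volume = 8,590,000 − 760,000 = 7,830,000 m³
After mixing: salt = 12,885,000 + 7,250,000×9.6 = 82,485,000; volume = 7,830,000 + 7,250,000 = 15,080,000 m³
S = 82,485,000 / 15,080,000 = 5.4698 ppt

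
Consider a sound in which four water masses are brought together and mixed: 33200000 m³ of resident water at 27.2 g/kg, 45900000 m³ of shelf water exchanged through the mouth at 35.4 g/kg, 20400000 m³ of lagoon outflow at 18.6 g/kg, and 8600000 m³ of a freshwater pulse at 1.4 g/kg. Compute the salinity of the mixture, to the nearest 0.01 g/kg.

Weighted by volume,
salt = 33,200,000×27.2 + 45,900,000×35.4 + 20,400,000×18.6 + 8,600,000×1.4 = 903,040,000 + 1,624,860,000 + 379,440,000 + 12,040,000 = 2,919,380,000
volume = 33,200,000 + 45,900,000 + 20,400,000 + 8,600,000 = 108,100,000 m³
S = 2,919,380,000 / 108,100,000 = 27.0063 g/kg

27.01 g/kg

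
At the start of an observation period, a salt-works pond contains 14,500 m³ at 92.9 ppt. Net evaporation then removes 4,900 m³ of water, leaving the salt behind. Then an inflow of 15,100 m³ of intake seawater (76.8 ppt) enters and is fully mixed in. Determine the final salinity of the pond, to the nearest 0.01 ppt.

101.49 ppt

After evaporation: salt = 14,500×92.9 = 1,347,050; volume = 14,500 − 4,900 = 9,600 m³
After mixing: salt = 1,347,050 + 15,100×76.8 = 2,506,730; volume = 9,600 + 15,100 = 24,700 m³
S = 2,506,730 / 24,700 = 101.487 ppt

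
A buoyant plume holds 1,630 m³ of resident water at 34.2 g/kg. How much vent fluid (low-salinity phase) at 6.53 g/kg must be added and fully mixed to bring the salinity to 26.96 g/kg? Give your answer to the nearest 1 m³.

578 m³

Salt balance: 1,630×34.2 + V×6.53 = (1,630+V)×26.96
55,746 + 6.53V = 43,944.8 + 26.96V
11,801.2 = 20.43V
V = 577.64 m³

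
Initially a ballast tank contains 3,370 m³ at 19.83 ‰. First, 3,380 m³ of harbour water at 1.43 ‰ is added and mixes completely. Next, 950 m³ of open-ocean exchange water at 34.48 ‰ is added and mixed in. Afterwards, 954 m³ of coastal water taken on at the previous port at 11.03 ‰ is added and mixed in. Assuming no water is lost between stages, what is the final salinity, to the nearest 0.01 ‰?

13.28 ‰

Mass of salt is conserved:
Initial salt = 3,370×19.83 = 66,827.1
After stage 1: salt = 66,827.1 + 3,380×1.43 = 71,660.5; volume = 6,750 m³; S = 10.616 ‰
After stage 2: salt = 71,660.5 + 950×34.48 = 104,416.5; volume = 7,700 m³; S = 13.561 ‰
After stage 3: salt = 104,416.5 + 954×11.03 = 114,939.12; volume = 8,654 m³
S = 114,939.12 / 8,654 = 13.2816 ‰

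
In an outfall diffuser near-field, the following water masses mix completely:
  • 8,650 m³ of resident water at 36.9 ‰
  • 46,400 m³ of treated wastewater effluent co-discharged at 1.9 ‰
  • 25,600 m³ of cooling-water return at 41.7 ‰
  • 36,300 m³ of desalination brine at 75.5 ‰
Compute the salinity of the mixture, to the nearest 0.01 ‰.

36.05 ‰

Conserving salt mass:
salt = 8,650×36.9 + 46,400×1.9 + 25,600×41.7 + 36,300×75.5 = 319,185 + 88,160 + 1,067,520 + 2,740,650 = 4,215,515
volume = 8,650 + 46,400 + 25,600 + 36,300 = 116,950 m³
S = 4,215,515 / 116,950 = 36.0454 ‰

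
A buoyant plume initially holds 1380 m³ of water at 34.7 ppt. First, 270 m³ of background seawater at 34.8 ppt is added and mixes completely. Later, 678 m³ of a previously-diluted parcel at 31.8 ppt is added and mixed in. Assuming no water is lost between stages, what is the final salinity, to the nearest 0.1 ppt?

33.9 ppt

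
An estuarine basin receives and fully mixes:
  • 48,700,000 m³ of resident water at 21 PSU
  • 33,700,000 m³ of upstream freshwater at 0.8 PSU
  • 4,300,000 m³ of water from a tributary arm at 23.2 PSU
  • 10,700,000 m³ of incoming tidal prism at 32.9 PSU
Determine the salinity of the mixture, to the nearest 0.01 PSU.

By conservation of dissolved salt,
salt = 48,700,000×21 + 33,700,000×0.8 + 4,300,000×23.2 + 10,700,000×32.9 = 1,022,700,000 + 26,960,000 + 99,760,000 + 352,030,000 = 1,501,450,000
volume = 48,700,000 + 33,700,000 + 4,300,000 + 10,700,000 = 97,400,000 m³
S = 1,501,450,000 / 97,400,000 = 15.4153 PSU

15.42 PSU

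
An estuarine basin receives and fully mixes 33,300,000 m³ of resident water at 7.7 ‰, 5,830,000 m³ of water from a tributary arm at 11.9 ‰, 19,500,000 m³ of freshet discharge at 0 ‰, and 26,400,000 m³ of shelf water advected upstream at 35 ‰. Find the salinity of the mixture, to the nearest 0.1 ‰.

14.7 ‰

Weighted by volume,
salt = 33,300,000×7.7 + 5,830,000×11.9 + 19,500,000×0 + 26,400,000×35 = 256,410,000 + 69,377,000 + 0 + 924,000,000 = 1,249,787,000
volume = 33,300,000 + 5,830,000 + 19,500,000 + 26,400,000 = 85,030,000 m³
S = 1,249,787,000 / 85,030,000 = 14.698 ‰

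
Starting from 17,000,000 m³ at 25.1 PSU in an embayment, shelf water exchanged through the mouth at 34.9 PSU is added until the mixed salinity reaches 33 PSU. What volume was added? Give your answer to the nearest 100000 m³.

Salt balance: 17,000,000×25.1 + V×34.9 = (17,000,000+V)×33
426,700,000 + 34.9V = 561,000,000 + 33V
134,300,000 = 1.9V
V = 70,684,210.53 m³

70700000 m³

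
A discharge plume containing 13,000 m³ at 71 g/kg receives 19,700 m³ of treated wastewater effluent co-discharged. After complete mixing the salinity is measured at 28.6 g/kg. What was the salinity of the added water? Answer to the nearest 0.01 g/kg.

0.62 g/kg

Salt balance: 13,000×71 + 19,700×S = 32,700×28.6
923,000 + 19,700·S = 935,220
S = (935,220 − 923,000) / 19,700 = 0.6203 g/kg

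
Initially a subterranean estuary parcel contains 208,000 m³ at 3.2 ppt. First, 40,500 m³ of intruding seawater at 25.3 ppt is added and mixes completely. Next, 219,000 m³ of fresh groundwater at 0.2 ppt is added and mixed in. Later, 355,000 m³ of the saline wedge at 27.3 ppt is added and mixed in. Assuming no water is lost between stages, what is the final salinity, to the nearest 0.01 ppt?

13.89 ppt

Salt balance:
Initial salt = 208,000×3.2 = 665,600
After stage 1: salt = 665,600 + 40,500×25.3 = 1,690,250; volume = 248,500 m³; S = 6.802 ppt
After stage 2: salt = 1,690,250 + 219,000×0.2 = 1,734,050; volume = 467,500 m³; S = 3.709 ppt
After stage 3: salt = 1,734,050 + 355,000×27.3 = 11,425,550; volume = 822,500 m³
S = 11,425,550 / 822,500 = 13.8912 ppt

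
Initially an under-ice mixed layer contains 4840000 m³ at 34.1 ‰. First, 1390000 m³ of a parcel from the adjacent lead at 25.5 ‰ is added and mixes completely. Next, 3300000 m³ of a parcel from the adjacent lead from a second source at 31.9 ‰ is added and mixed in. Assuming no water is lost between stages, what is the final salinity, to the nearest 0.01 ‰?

Weighted by volume,
Initial salt = 4,840,000×34.1 = 165,044,000
After stage 1: salt = 165,044,000 + 1,390,000×25.5 = 200,489,000; volume = 6,230,000 m³; S = 32.181 ‰
After stage 2: salt = 200,489,000 + 3,300,000×31.9 = 305,759,000; volume = 9,530,000 m³
S = 305,759,000 / 9,530,000 = 32.0838 ‰

32.08 ‰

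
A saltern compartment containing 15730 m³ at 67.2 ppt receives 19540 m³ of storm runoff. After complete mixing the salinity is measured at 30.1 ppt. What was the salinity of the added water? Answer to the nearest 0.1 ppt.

0.2 ppt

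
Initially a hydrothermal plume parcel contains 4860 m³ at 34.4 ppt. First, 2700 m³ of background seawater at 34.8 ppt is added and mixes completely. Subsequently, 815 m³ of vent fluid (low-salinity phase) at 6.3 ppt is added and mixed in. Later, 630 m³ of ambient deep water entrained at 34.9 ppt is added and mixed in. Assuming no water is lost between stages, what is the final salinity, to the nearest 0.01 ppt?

32.01 ppt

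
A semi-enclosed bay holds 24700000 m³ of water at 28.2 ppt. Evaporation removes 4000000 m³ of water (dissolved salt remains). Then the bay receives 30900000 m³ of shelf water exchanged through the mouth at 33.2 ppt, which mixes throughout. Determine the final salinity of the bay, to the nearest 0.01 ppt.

After evaporation: salt = 24,700,000×28.2 = 696,540,000; volume = 24,700,000 − 4,000,000 = 20,700,000 m³
After mixing: salt = 696,540,000 + 30,900,000×33.2 = 1,722,420,000; volume = 20,700,000 + 30,900,000 = 51,600,000 m³
S = 1,722,420,000 / 51,600,000 = 33.3802 ppt

33.38 ppt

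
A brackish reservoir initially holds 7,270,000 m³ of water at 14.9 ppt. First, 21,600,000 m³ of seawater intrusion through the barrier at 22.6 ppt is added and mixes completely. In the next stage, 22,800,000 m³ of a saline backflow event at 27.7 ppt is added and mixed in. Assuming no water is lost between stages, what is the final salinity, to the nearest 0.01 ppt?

Mass of salt is conserved:
Initial salt = 7,270,000×14.9 = 108,323,000
After stage 1: salt = 108,323,000 + 21,600,000×22.6 = 596,483,000; volume = 28,870,000 m³; S = 20.661 ppt
After stage 2: salt = 596,483,000 + 22,800,000×27.7 = 1,228,043,000; volume = 51,670,000 m³
S = 1,228,043,000 / 51,670,000 = 23.767 ppt

23.77 ppt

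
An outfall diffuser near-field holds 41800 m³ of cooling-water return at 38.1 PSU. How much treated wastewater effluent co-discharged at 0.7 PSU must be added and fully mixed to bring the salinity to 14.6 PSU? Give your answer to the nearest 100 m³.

Salt balance: 41,800×38.1 + V×0.7 = (41,800+V)×14.6
1,592,580 + 0.7V = 610,280 + 14.6V
982,300 = 13.9V
V = 70,669.06 m³

70700 m³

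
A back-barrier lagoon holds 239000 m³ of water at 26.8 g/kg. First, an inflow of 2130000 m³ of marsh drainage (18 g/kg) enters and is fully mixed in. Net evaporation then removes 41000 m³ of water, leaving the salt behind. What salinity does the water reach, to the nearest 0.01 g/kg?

After mixing: salt = 239,000×26.8 + 2,130,000×18 = 44,745,200; volume = 2,369,000 m³
After evaporation: salt unchanged = 44,745,200; volume = 2,369,000 − 41,000 = 2,328,000 m³
S = 44,745,200 / 2,328,000 = 19.2204 g/kg

19.22 g/kg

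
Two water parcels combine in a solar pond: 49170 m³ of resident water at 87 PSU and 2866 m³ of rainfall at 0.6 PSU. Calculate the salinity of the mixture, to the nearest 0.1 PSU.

82.2 PSU

Total salt / total volume:
salt = 49,170×87 + 2,866×0.6 = 4,277,790 + 1,719.6 = 4,279,509.6
volume = 49,170 + 2,866 = 52,036 m³
S = 4,279,509.6 / 52,036 = 82.241 PSU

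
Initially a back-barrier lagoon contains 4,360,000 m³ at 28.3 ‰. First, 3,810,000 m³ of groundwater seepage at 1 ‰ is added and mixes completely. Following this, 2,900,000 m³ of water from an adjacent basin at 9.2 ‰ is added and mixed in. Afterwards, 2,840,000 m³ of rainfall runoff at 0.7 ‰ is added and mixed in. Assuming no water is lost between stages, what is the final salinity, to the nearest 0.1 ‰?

11.2 ‰

Mass of salt is conserved:
Initial salt = 4,360,000×28.3 = 123,388,000
After stage 1: salt = 123,388,000 + 3,810,000×1 = 127,198,000; volume = 8,170,000 m³; S = 15.569 ‰
After stage 2: salt = 127,198,000 + 2,900,000×9.2 = 153,878,000; volume = 11,070,000 m³; S = 13.9 ‰
After stage 3: salt = 153,878,000 + 2,840,000×0.7 = 155,866,000; volume = 13,910,000 m³
S = 155,866,000 / 13,910,000 = 11.2053 ‰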